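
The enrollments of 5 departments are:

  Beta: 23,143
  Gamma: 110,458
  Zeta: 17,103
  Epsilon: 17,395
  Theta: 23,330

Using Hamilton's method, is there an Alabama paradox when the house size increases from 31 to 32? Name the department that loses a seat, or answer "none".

none

At 31 seats: Beta 3, Gamma 18, Zeta 3, Epsilon 3, Theta 4.
At 32 seats: Beta 4, Gamma 18, Zeta 3, Epsilon 3, Theta 4.
No department's allocation decreased.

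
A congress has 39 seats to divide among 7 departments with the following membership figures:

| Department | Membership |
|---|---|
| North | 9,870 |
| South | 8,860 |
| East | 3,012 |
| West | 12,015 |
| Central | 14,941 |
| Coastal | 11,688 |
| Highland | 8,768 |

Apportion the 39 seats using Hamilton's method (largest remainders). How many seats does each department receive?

Standard divisor: 69154 ÷ 39 ≈ 1773.179.
Standard quotas: North 5.5663, South 4.9967, East 1.6986, West 6.7760, Central 8.4261, Coastal 6.5915, Highland 4.9448.
Lower quotas: North 5, South 4, East 1, West 6, Central 8, Coastal 6, Highland 4 (sum 34, leaving 5 seats).
Remainders in descending order: South 0.9967, Highland 0.9448, West 0.7760, East 0.6986, Coastal 0.5915, North 0.5663, Central 0.4261.
Largest remainders: South, Highland, West, East, Coastal receive the extra seats.

North: 5, South: 5, East: 2, West: 7, Central: 8, Coastal: 7, Highland: 5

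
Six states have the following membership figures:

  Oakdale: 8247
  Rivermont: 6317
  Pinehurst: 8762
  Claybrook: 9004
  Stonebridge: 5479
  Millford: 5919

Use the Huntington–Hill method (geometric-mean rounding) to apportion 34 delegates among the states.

With divisor 1298: modified quotas Oakdale 6.354, Rivermont 4.867, Pinehurst 6.750, Claybrook 6.937, Stonebridge 4.221, Millford 4.560.
Geometric-mean thresholds: Oakdale √(6·7)=6.481, Rivermont √(4·5)=4.472, Pinehurst √(6·7)=6.481, Claybrook √(6·7)=6.481, Stonebridge √(4·5)=4.472, Millford √(4·5)=4.472.
Each quota rounded against its threshold gives Oakdale 6, Rivermont 5, Pinehurst 7, Claybrook 7, Stonebridge 4, Millford 5 (total 34).

Oakdale 6, Rivermont 5, Pinehurst 7, Claybrook 7, Stonebridge 4, Millford 5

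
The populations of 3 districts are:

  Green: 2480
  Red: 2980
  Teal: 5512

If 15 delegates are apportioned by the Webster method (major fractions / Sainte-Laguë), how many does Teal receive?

8

Standard divisor 10972/15 ≈ 731.467; standard quotas: Green 3.390, Red 4.074, Teal 7.536.
Rounding to the nearest integer gives Green 3, Red 4, Teal 8 — total 15, matching the house size, so no adjustment is needed.
Teal receives 8.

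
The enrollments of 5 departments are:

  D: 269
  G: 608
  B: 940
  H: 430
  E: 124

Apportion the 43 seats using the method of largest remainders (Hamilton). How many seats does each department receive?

D=5; G=11; B=17; H=8; E=2

The standard divisor is 2371/43 ≈ 55.14.
Standard quotas: D 4.879, G 11.027, B 17.048, H 7.798, E 2.249.
Lower quotas: D 4, G 11, B 17, H 7, E 2 (sum 41, leaving 2 seats).
Remainders in descending order: D 0.879, H 0.798, E 0.249, B 0.048, G 0.027.
Largest remainders: D, H receive the extra seats.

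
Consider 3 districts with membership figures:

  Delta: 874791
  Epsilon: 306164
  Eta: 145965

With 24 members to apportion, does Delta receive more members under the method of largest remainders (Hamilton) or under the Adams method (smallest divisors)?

Hamilton: Delta 16, Epsilon 5, Eta 3.
Adams: Delta 15, Epsilon 6, Eta 3.
Delta gets 16 under Hamilton and 15 under Adams.

Hamilton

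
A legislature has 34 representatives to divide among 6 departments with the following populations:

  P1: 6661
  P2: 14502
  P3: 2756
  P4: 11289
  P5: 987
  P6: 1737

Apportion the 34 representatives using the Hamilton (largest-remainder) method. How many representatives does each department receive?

P1: 6, P2: 13, P3: 2, P4: 10, P5: 1, P6: 2

The standard divisor is 37932/34 ≈ 1115.647.
Standard quotas: P1 5.9705, P2 12.9987, P3 2.4703, P4 10.1188, P5 0.8847, P6 1.5569.
Lower quotas: P1 5, P2 12, P3 2, P4 10, P5 0, P6 1 (sum 30, leaving 4 seats).
Remainders in descending order: P2 0.9987, P1 0.9705, P5 0.8847, P6 0.5569, P3 0.4703, P4 0.1188.
Largest remainders: P2, P1, P5, P6 receive the extra seats.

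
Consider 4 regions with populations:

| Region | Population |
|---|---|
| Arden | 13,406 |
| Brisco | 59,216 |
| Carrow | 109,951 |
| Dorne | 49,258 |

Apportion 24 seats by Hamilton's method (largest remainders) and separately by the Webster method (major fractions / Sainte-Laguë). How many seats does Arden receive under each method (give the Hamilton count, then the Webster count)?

2 and 1

Hamilton: Arden 2, Brisco 6, Carrow 11, Dorne 5.
Webster: Arden 1, Brisco 6, Carrow 12, Dorne 5.
Arden gets 2 under Hamilton and 1 under Webster.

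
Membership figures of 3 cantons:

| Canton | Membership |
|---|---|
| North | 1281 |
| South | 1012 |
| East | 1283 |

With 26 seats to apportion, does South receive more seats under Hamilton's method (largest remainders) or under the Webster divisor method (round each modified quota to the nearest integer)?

Hamilton: North 9, South 8, East 9.
Webster: North 9, South 7, East 10.
South gets 8 under Hamilton and 7 under Webster.

Hamilton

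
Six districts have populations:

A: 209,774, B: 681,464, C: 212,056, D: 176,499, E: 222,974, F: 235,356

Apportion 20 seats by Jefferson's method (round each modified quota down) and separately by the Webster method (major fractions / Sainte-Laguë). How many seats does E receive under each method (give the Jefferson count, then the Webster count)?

2 and 3

Jefferson: A 2, B 9, C 2, D 2, E 2, F 3.
Webster: A 2, B 8, C 2, D 2, E 3, F 3.
E gets 2 under Jefferson and 3 under Webster.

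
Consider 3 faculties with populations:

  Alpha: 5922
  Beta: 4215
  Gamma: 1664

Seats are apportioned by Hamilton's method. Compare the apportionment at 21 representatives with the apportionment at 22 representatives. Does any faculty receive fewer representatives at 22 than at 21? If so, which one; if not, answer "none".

At 21 seats: Alpha 11, Beta 7, Gamma 3.
At 22 seats: Alpha 11, Beta 8, Gamma 3.
No faculty's allocation decreased.

none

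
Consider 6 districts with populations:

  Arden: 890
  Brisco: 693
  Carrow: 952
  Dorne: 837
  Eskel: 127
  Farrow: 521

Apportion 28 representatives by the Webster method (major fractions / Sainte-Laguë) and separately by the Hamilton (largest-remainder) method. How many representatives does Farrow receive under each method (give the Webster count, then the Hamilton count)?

4 and 3

Webster: Arden 6, Brisco 5, Carrow 6, Dorne 6, Eskel 1, Farrow 4.
Hamilton: Arden 6, Brisco 5, Carrow 7, Dorne 6, Eskel 1, Farrow 3.
Farrow gets 4 under Webster and 3 under Hamilton.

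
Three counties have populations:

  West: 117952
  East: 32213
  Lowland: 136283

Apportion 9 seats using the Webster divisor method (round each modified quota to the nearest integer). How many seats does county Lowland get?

4

Standard divisor 286448/9 ≈ 31827.556; standard quotas: West 3.706, East 1.012, Lowland 4.282.
Rounding to the nearest integer gives West 4, East 1, Lowland 4 — total 9, matching the house size, so no adjustment is needed.
Lowland receives 4.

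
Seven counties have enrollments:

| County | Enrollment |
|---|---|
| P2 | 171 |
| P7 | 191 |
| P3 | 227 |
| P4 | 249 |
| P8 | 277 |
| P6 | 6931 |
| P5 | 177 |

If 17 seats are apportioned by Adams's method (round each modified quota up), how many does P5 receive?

1

Standard divisor 8223/17 ≈ 483.706; standard quotas: P2 0.354, P7 0.395, P3 0.469, P4 0.515, P8 0.573, P6 14.329, P5 0.366.
Rounding up gives 1, 1, 1, 1, 1, 15, 1 = 21 seats, so the divisor must be adjusted.
With modified divisor 660: modified quotas P2 0.259, P7 0.289, P3 0.344, P4 0.377, P8 0.420, P6 10.502, P5 0.268.
Rounding up: P2 1, P7 1, P3 1, P4 1, P8 1, P6 11, P5 1 (total 17).
P5 receives 1.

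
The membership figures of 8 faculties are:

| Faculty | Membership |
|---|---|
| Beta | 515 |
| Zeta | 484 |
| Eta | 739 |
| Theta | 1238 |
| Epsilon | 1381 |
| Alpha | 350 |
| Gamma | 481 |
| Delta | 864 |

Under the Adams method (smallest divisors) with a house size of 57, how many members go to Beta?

Standard divisor 6052/57 ≈ 106.175; standard quotas: Beta 4.850, Zeta 4.558, Eta 6.960, Theta 11.660, Epsilon 13.007, Alpha 3.296, Gamma 4.530, Delta 8.137.
Rounding up gives 5, 5, 7, 12, 14, 4, 5, 9 = 61 seats, so the divisor must be adjusted.
With modified divisor 115.88: modified quotas Beta 4.444, Zeta 4.177, Eta 6.377, Theta 10.683, Epsilon 11.918, Alpha 3.020, Gamma 4.151, Delta 7.456.
Rounding up: Beta 5, Zeta 5, Eta 7, Theta 11, Epsilon 12, Alpha 4, Gamma 5, Delta 8 (total 57).
Beta receives 5.

5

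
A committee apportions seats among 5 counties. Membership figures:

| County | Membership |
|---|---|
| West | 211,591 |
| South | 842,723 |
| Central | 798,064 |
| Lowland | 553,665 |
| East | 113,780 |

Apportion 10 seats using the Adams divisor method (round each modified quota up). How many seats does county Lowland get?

2

Standard divisor 2519823/10 ≈ 251982.3; standard quotas: West 0.840, South 3.344, Central 3.167, Lowland 2.197, East 0.452.
Rounding up gives 1, 4, 4, 3, 1 = 13 seats, so the divisor must be adjusted.
With modified divisor 340000: modified quotas West 0.622, South 2.479, Central 2.347, Lowland 1.628, East 0.335.
Rounding up: West 1, South 3, Central 3, Lowland 2, East 1 (total 10).
Lowland receives 2.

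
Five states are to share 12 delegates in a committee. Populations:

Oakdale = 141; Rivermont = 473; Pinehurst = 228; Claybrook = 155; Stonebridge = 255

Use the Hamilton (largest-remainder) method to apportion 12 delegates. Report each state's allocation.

Oakdale=1, Rivermont=5, Pinehurst=2, Claybrook=2, Stonebridge=2

Standard divisor: 1252 ÷ 12 ≈ 104.333.
Standard quotas: Oakdale 1.351, Rivermont 4.534, Pinehurst 2.185, Claybrook 1.486, Stonebridge 2.444.
Lower quotas: Oakdale 1, Rivermont 4, Pinehurst 2, Claybrook 1, Stonebridge 2 (sum 10, leaving 2 seats).
Remainders in descending order: Rivermont 0.534, Claybrook 0.486, Stonebridge 0.444, Oakdale 0.351, Pinehurst 0.185.
Largest remainders: Rivermont, Claybrook receive the extra seats.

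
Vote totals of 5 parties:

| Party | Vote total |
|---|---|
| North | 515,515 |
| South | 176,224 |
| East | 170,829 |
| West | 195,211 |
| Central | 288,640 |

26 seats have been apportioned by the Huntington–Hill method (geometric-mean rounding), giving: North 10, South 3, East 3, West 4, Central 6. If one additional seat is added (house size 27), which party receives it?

South

Priority for the next seat is population ÷ (√(s·(s+1))).
Priorities: North 49152.427, South 50871.487, East 49314.085, West 43650.507, Central 44538.119.
Highest priority: South.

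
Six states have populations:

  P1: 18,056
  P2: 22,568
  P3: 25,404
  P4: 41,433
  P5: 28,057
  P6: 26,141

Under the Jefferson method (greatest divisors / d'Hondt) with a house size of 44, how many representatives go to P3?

Standard divisor 161659/44 ≈ 3674.068; standard quotas: P1 4.914, P2 6.143, P3 6.914, P4 11.277, P5 7.636, P6 7.115.
Rounding down gives 4, 6, 6, 11, 7, 7 = 41 seats, so the divisor must be adjusted.
With modified divisor 3480: modified quotas P1 5.189, P2 6.485, P3 7.300, P4 11.906, P5 8.062, P6 7.512.
Rounding down: P1 5, P2 6, P3 7, P4 11, P5 8, P6 7 (total 44).
P3 receives 7.

7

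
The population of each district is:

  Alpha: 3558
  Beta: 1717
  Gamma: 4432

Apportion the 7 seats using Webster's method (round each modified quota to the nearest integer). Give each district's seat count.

Alpha 3, Beta 1, Gamma 3

Standard divisor 9707/7 ≈ 1386.714; standard quotas: Alpha 2.566, Beta 1.238, Gamma 3.196.
Rounding to the nearest integer gives Alpha 3, Beta 1, Gamma 3 — total 7, matching the house size, so no adjustment is needed.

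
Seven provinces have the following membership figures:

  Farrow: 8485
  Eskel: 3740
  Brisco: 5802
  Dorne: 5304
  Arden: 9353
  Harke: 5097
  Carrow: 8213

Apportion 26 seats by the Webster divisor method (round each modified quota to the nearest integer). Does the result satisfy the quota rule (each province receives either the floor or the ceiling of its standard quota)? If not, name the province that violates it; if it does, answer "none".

none

Standard quotas: Farrow 4.796, Eskel 2.114, Brisco 3.280, Dorne 2.998, Arden 5.287, Harke 2.881, Carrow 4.643.
Webster allocation: Farrow 5, Eskel 2, Brisco 3, Dorne 3, Arden 5, Harke 3, Carrow 5.
Every allocation lies between the lower and upper quota.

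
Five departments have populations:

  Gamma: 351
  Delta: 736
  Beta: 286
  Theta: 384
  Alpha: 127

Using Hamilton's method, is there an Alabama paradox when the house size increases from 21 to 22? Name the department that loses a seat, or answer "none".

At 21 seats: Gamma 4, Delta 8, Beta 3, Theta 4, Alpha 2.
At 22 seats: Gamma 4, Delta 9, Beta 3, Theta 5, Alpha 1.
Alpha drops from 2 to 1.

Alpha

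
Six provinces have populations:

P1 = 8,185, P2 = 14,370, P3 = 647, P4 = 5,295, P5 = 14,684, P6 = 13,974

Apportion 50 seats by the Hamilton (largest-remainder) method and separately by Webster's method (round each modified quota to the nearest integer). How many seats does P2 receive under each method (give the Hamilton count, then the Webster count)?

13 and 12

Hamilton: P1 7, P2 13, P3 0, P4 5, P5 13, P6 12.
Webster: P1 7, P2 12, P3 1, P4 5, P5 13, P6 12.
P2 gets 13 under Hamilton and 12 under Webster.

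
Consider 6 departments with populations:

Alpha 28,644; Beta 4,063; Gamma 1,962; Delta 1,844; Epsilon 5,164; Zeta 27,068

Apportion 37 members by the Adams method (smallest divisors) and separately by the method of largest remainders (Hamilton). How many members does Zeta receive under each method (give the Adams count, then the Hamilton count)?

14 and 15

Adams: Alpha 15, Beta 3, Gamma 1, Delta 1, Epsilon 3, Zeta 14.
Hamilton: Alpha 15, Beta 2, Gamma 1, Delta 1, Epsilon 3, Zeta 15.
Zeta gets 14 under Adams and 15 under Hamilton.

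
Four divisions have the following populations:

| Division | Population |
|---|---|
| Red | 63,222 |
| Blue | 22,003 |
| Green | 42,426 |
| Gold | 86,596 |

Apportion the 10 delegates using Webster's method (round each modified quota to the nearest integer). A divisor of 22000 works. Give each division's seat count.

With modified divisor 22000: modified quotas Red 2.874, Blue 1.000, Green 1.928, Gold 3.936.
Rounding to the nearest integer: Red 3, Blue 1, Green 2, Gold 4 (total 10).

Red=3, Blue=1, Green=2, Gold=4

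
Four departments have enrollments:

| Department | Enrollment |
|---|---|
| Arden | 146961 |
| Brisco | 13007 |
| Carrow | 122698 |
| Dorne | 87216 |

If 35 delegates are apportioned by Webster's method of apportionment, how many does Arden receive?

14

Standard divisor 369882/35 ≈ 10568.057; standard quotas: Arden 13.906, Brisco 1.231, Carrow 11.610, Dorne 8.253.
Rounding to the nearest integer gives Arden 14, Brisco 1, Carrow 12, Dorne 8 — total 35, matching the house size, so no adjustment is needed.
Arden receives 14.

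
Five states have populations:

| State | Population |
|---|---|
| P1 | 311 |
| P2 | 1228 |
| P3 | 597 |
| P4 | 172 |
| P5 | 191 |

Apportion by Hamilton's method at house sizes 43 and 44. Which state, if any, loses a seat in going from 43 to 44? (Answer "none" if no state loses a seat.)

At 43 seats: P1 6, P2 21, P3 10, P4 3, P5 3.
At 44 seats: P1 5, P2 22, P3 11, P4 3, P5 3.
P1 drops from 6 to 5.

P1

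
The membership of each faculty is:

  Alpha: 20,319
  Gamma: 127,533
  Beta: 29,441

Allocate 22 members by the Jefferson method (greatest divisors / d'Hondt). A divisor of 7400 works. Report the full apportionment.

With modified divisor 7400: modified quotas Alpha 2.746, Gamma 17.234, Beta 3.979.
Rounding down: Alpha 2, Gamma 17, Beta 3 (total 22).

Alpha 2, Gamma 17, Beta 3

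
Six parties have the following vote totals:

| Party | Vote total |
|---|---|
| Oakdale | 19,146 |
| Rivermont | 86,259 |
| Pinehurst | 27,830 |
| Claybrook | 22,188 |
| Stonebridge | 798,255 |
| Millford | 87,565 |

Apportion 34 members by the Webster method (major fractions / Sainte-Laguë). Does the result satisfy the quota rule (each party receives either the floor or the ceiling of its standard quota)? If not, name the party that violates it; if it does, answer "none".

Stonebridge

Standard quotas: Oakdale 0.625, Rivermont 2.817, Pinehurst 0.909, Claybrook 0.725, Stonebridge 26.066, Millford 2.859.
Webster allocation: Oakdale 1, Rivermont 3, Pinehurst 1, Claybrook 1, Stonebridge 25, Millford 3.
Stonebridge has quota 26.066 (lower 26, upper 27) but receives 25 — outside the quota interval.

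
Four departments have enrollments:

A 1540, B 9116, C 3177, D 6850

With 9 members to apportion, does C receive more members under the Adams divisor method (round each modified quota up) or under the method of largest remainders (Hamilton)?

Adams

Adams: A 1, B 3, C 2, D 3.
Hamilton: A 1, B 4, C 1, D 3.
C gets 2 under Adams and 1 under Hamilton.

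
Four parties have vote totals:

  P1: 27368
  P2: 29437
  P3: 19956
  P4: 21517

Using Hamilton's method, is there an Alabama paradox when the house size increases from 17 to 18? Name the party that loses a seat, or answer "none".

none

At 17 seats: P1 5, P2 5, P3 3, P4 4.
At 18 seats: P1 5, P2 5, P3 4, P4 4.
No party's allocation decreased.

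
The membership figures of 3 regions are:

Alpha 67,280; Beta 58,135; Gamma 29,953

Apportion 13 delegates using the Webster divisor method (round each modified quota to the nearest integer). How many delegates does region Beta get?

5

Standard divisor 155368/13 ≈ 11951.385; standard quotas: Alpha 5.629, Beta 4.864, Gamma 2.506.
Rounding to the nearest integer gives 6, 5, 3 = 14 seats, so the divisor must be adjusted.
With modified divisor 12100: modified quotas Alpha 5.560, Beta 4.805, Gamma 2.475.
Rounding to the nearest integer: Alpha 6, Beta 5, Gamma 2 (total 13).
Beta receives 5.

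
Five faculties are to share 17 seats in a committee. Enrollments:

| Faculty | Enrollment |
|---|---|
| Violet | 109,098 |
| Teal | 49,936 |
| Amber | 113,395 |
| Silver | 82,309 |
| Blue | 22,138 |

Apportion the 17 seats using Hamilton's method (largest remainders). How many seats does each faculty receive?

The standard divisor is 376876/17 ≈ 22169.176.
Standard quotas: Violet 4.9212, Teal 2.2525, Amber 5.1150, Silver 3.7128, Blue 0.9986.
Lower quotas: Violet 4, Teal 2, Amber 5, Silver 3, Blue 0 (sum 14, leaving 3 seats).
Remainders in descending order: Blue 0.9986, Violet 0.9212, Silver 0.7128, Teal 0.2525, Amber 0.1150.
The surplus seats go to Blue, Violet, Silver.

Violet=5; Teal=2; Amber=5; Silver=4; Blue=1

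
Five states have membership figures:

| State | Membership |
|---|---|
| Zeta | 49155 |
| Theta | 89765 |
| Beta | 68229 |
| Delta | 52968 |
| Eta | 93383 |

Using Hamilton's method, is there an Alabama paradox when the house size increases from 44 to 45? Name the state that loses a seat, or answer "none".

At 44 seats: Zeta 6, Theta 11, Beta 8, Delta 7, Eta 12.
At 45 seats: Zeta 6, Theta 11, Beta 9, Delta 7, Eta 12.
No state's allocation decreased.

none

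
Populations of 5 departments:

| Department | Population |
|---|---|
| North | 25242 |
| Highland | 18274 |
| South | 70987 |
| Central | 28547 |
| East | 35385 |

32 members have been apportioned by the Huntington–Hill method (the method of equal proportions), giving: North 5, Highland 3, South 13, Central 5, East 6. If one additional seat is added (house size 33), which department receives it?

Priority for the next seat is population ÷ (√(s·(s+1))).
Priorities: North 4608.538, Highland 5275.249, South 5261.907, Central 5211.945, East 5460.024.
Highest priority: East.

East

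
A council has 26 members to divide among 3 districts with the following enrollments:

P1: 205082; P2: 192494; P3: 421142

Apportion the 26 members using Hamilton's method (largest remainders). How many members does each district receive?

The standard divisor is 818718/26 ≈ 31489.154.
Standard quotas: P1 6.5128, P2 6.1130, P3 13.3742.
Lower quotas: P1 6, P2 6, P3 13 (sum 25, leaving 1 seat).
Remainders in descending order: P1 0.5128, P3 0.3742, P2 0.1130.
Largest remainder: P1 receives the extra seat.

P1=7, P2=6, P3=13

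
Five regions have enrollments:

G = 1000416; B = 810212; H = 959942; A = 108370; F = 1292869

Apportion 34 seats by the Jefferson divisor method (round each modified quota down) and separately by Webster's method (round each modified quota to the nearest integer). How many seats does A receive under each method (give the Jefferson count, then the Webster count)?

Jefferson: G 8, B 7, H 8, A 0, F 11.
Webster: G 8, B 7, H 8, A 1, F 10.
A gets 0 under Jefferson and 1 under Webster.

0 and 1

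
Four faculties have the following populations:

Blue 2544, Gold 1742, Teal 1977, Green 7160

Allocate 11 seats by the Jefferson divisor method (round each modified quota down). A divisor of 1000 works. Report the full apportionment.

Blue 2, Gold 1, Teal 1, Green 7

With modified divisor 1000: modified quotas Blue 2.544, Gold 1.742, Teal 1.977, Green 7.160.
Rounding down: Blue 2, Gold 1, Teal 1, Green 7 (total 11).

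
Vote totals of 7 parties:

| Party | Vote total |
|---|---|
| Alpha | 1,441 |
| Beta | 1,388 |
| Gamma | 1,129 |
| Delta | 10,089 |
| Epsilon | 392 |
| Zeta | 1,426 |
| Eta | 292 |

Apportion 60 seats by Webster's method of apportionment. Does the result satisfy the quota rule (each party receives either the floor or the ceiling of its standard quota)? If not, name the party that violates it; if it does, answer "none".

Standard quotas: Alpha 5.351, Beta 5.154, Gamma 4.193, Delta 37.466, Epsilon 1.456, Zeta 5.296, Eta 1.084.
Webster allocation: Alpha 5, Beta 5, Gamma 4, Delta 39, Epsilon 1, Zeta 5, Eta 1.
Delta has quota 37.466 (lower 37, upper 38) but receives 39 — outside the quota interval.

Delta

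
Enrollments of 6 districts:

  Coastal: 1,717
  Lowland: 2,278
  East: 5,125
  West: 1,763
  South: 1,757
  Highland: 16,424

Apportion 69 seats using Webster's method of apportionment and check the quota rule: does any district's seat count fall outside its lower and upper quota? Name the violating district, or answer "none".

Highland

Standard quotas: Coastal 4.076, Lowland 5.408, East 12.167, West 4.185, South 4.171, Highland 38.992.
Webster allocation: Coastal 4, Lowland 5, East 12, West 4, South 4, Highland 40.
Highland has quota 38.992 (lower 38, upper 39) but receives 40 — outside the quota interval.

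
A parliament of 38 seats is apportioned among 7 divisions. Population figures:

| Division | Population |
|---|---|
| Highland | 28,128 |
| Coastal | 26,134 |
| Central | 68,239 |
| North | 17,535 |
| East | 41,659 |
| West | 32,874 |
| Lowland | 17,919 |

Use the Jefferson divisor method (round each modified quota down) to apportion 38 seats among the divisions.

Highland: 4, Coastal: 4, Central: 12, North: 3, East: 7, West: 5, Lowland: 3

Standard divisor 232488/38 ≈ 6118.105; standard quotas: Highland 4.598, Coastal 4.272, Central 11.154, North 2.866, East 6.809, West 5.373, Lowland 2.929.
Rounding down gives 4, 4, 11, 2, 6, 5, 2 = 34 seats, so the divisor must be adjusted.
With modified divisor 5660: modified quotas Highland 4.970, Coastal 4.617, Central 12.056, North 3.098, East 7.360, West 5.808, Lowland 3.166.
Rounding down: Highland 4, Coastal 4, Central 12, North 3, East 7, West 5, Lowland 3 (total 38).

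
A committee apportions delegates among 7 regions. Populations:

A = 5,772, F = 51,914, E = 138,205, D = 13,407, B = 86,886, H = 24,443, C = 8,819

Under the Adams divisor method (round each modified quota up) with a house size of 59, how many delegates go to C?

Standard divisor 329446/59 ≈ 5583.831; standard quotas: A 1.034, F 9.297, E 24.751, D 2.401, B 15.560, H 4.377, C 1.579.
Rounding up gives 2, 10, 25, 3, 16, 5, 2 = 63 seats, so the divisor must be adjusted.
With modified divisor 5900: modified quotas A 0.978, F 8.799, E 23.425, D 2.272, B 14.726, H 4.143, C 1.495.
Rounding up: A 1, F 9, E 24, D 3, B 15, H 5, C 2 (total 59).
C receives 2.

2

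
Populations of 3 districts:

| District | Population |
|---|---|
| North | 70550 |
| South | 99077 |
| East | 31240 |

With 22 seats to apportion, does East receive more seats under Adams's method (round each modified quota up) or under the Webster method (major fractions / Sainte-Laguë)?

Adams: North 8, South 10, East 4.
Webster: North 8, South 11, East 3.
East gets 4 under Adams and 3 under Webster.

Adams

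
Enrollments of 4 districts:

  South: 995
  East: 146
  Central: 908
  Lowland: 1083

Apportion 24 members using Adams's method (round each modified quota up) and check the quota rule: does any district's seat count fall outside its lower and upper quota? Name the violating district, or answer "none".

none

Standard quotas: South 7.625, East 1.119, Central 6.958, Lowland 8.299.
Adams allocation: South 7, East 2, Central 7, Lowland 8.
Every allocation lies between the lower and upper quota.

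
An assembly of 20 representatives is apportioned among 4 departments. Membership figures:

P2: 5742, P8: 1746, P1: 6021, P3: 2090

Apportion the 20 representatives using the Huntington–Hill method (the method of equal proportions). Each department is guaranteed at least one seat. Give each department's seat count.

With divisor 786: modified quotas P2 7.305, P8 2.221, P1 7.660, P3 2.659.
Geometric-mean thresholds: P2 √(7·8)=7.483, P8 √(2·3)=2.449, P1 √(7·8)=7.483, P3 √(2·3)=2.449.
Each quota rounded against its threshold gives P2 7, P8 2, P1 8, P3 3 (total 20).

P2 7, P8 2, P1 8, P3 3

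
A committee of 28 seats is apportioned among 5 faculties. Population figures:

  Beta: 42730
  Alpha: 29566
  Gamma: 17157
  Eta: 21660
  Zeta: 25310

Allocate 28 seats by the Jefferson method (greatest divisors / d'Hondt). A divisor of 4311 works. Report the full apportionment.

With modified divisor 4311: modified quotas Beta 9.912, Alpha 6.858, Gamma 3.980, Eta 5.024, Zeta 5.871.
Rounding down: Beta 9, Alpha 6, Gamma 3, Eta 5, Zeta 5 (total 28).

Beta: 9, Alpha: 6, Gamma: 3, Eta: 5, Zeta: 5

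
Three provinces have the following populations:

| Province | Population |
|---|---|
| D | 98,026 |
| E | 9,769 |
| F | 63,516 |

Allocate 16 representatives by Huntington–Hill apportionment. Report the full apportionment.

D: 9, E: 1, F: 6

With divisor 10943: modified quotas D 8.958, E 0.893, F 5.804.
Geometric-mean thresholds: D √(8·9)=8.485, E (min 1), F √(5·6)=5.477.
Each quota rounded against its threshold gives D 9, E 1, F 6 (total 16).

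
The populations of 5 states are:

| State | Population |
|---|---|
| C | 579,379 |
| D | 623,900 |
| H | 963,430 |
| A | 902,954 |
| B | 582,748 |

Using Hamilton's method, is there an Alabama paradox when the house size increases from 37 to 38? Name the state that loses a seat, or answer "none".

none

At 37 seats: C 6, D 6, H 10, A 9, B 6.
At 38 seats: C 6, D 7, H 10, A 9, B 6.
No state's allocation decreased.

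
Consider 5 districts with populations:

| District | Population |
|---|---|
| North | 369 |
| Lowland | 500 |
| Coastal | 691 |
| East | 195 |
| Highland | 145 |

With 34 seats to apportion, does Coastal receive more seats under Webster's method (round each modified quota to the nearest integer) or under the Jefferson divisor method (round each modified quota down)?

Webster: North 7, Lowland 9, Coastal 12, East 3, Highland 3.
Jefferson: North 7, Lowland 9, Coastal 13, East 3, Highland 2.
Coastal gets 12 under Webster and 13 under Jefferson.

Jefferson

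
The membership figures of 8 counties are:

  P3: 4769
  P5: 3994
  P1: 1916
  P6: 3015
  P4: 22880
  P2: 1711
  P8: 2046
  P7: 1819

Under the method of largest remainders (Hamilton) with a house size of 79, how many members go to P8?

4

Standard divisor: 42150 ÷ 79 ≈ 533.544.
Standard quotas: P3 8.9383, P5 7.4858, P1 3.5911, P6 5.6509, P4 42.8830, P2 3.2069, P8 3.8347, P7 3.4093.
Lower quotas: P3 8, P5 7, P1 3, P6 5, P4 42, P2 3, P8 3, P7 3 (sum 74, leaving 5 seats).
Remainders in descending order: P3 0.9383, P4 0.8830, P8 0.8347, P6 0.6509, P1 0.5911, P5 0.4858, P7 0.4093, P2 0.2069.
The surplus seats go to P3, P4, P8, P6, P1.
P8 receives 4.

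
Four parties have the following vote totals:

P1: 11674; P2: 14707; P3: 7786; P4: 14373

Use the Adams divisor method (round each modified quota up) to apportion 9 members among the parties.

Standard divisor 48540/9 ≈ 5393.333; standard quotas: P1 2.165, P2 2.727, P3 1.444, P4 2.665.
Rounding up gives 3, 3, 2, 3 = 11 seats, so the divisor must be adjusted.
With modified divisor 7270: modified quotas P1 1.606, P2 2.023, P3 1.071, P4 1.977.
Rounding up: P1 2, P2 3, P3 2, P4 2 (total 9).

P1 2, P2 3, P3 2, P4 2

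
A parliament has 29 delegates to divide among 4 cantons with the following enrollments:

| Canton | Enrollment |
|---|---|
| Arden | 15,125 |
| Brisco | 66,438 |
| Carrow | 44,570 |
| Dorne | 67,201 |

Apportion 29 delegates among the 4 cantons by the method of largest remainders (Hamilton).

Total 193334; standard divisor 193334/29 ≈ 6666.69.
Standard quotas: Arden 2.2687, Brisco 9.9657, Carrow 6.6855, Dorne 10.0801.
Lower quotas: Arden 2, Brisco 9, Carrow 6, Dorne 10 (sum 27, leaving 2 seats).
Remainders in descending order: Brisco 0.9657, Carrow 0.6855, Arden 0.2687, Dorne 0.0801.
The surplus seats go to Brisco, Carrow.

Arden=2, Brisco=10, Carrow=7, Dorne=10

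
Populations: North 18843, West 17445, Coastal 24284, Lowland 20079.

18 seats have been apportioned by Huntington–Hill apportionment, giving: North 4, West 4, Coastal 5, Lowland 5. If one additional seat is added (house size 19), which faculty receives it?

Coastal

Priority for the next seat is population ÷ (√(s·(s+1))).
Priorities: North 4213.423, West 3900.821, Coastal 4433.632, Lowland 3665.907.
Highest priority: Coastal.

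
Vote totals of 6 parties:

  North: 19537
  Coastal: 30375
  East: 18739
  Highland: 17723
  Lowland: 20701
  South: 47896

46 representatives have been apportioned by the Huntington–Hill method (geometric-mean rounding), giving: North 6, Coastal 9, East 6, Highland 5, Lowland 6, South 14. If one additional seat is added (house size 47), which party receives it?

Priority for the next seat is population ÷ (√(s·(s+1))).
Priorities: North 3014.625, Coastal 3201.806, East 2891.490, Highland 3235.762, Lowland 3194.234, South 3305.138.
Highest priority: South.

South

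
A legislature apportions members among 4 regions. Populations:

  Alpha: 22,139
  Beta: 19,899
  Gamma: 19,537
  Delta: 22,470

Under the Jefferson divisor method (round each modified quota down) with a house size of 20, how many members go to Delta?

Standard divisor 84045/20 ≈ 4202.25; standard quotas: Alpha 5.268, Beta 4.735, Gamma 4.649, Delta 5.347.
Rounding down gives 5, 4, 4, 5 = 18 seats, so the divisor must be adjusted.
With modified divisor 3800: modified quotas Alpha 5.826, Beta 5.237, Gamma 5.141, Delta 5.913.
Rounding down: Alpha 5, Beta 5, Gamma 5, Delta 5 (total 20).
Delta receives 5.

5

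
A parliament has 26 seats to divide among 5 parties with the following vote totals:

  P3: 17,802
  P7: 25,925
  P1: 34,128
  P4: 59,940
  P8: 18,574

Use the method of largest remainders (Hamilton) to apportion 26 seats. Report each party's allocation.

P3 3, P7 4, P1 6, P4 10, P8 3

Standard divisor: 156369 ÷ 26 ≈ 6014.192.
Standard quotas: P3 2.9600, P7 4.3106, P1 5.6746, P4 9.9664, P8 3.0884.
Lower quotas: P3 2, P7 4, P1 5, P4 9, P8 3 (sum 23, leaving 3 seats).
Remainders in descending order: P4 0.9664, P3 0.9600, P1 0.6746, P7 0.3106, P8 0.0884.
The surplus seats go to P4, P3, P1.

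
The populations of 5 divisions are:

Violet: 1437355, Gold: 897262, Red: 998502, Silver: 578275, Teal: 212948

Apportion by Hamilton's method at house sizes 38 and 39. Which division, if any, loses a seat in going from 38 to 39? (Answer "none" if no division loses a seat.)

At 38 seats: Violet 13, Gold 8, Red 9, Silver 6, Teal 2.
At 39 seats: Violet 14, Gold 9, Red 9, Silver 5, Teal 2.
Silver drops from 6 to 5.

Silver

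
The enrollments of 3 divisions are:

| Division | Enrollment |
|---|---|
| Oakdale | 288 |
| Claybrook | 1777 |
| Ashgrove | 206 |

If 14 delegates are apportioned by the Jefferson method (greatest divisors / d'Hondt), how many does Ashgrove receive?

1

Standard divisor 2271/14 ≈ 162.214; standard quotas: Oakdale 1.775, Claybrook 10.955, Ashgrove 1.270.
Rounding down gives 1, 10, 1 = 12 seats, so the divisor must be adjusted.
With modified divisor 146: modified quotas Oakdale 1.973, Claybrook 12.171, Ashgrove 1.411.
Rounding down: Oakdale 1, Claybrook 12, Ashgrove 1 (total 14).
Ashgrove receives 1.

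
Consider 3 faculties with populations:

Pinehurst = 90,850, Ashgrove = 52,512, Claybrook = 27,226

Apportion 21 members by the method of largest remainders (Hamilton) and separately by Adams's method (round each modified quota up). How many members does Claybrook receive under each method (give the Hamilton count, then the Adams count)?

3 and 4

Hamilton: Pinehurst 11, Ashgrove 7, Claybrook 3.
Adams: Pinehurst 11, Ashgrove 6, Claybrook 4.
Claybrook gets 3 under Hamilton and 4 under Adams.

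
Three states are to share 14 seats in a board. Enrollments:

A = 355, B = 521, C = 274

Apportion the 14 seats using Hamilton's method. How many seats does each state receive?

A: 4; B: 7; C: 3

Standard divisor: 1150 ÷ 14 ≈ 82.143.
Standard quotas: A 4.322, B 6.343, C 3.336.
Lower quotas: A 4, B 6, C 3 (sum 13, leaving 1 seat).
Remainders in descending order: B 0.343, C 0.336, A 0.322.
The surplus seat goes to B.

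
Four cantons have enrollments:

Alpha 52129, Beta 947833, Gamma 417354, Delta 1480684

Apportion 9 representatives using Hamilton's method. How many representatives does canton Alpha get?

The standard divisor is 2898000/9 = 322000.
Standard quotas: Alpha 0.1619, Beta 2.9436, Gamma 1.2961, Delta 4.5984.
Lower quotas: Alpha 0, Beta 2, Gamma 1, Delta 4 (sum 7, leaving 2 seats).
Remainders in descending order: Beta 0.9436, Delta 0.5984, Gamma 0.2961, Alpha 0.1619.
The surplus seats go to Beta, Delta.
Alpha receives 0.

0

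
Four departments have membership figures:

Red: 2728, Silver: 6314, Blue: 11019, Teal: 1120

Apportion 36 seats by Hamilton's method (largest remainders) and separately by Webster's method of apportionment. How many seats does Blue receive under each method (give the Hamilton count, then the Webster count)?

19 and 18

Hamilton: Red 4, Silver 11, Blue 19, Teal 2.
Webster: Red 5, Silver 11, Blue 18, Teal 2.
Blue gets 19 under Hamilton and 18 under Webster.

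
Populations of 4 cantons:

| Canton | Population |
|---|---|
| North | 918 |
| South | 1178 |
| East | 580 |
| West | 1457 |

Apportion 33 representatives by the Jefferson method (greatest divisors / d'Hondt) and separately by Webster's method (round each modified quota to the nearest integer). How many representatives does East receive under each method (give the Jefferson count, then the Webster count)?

Jefferson: North 7, South 10, East 4, West 12.
Webster: North 7, South 9, East 5, West 12.
East gets 4 under Jefferson and 5 under Webster.

4 and 5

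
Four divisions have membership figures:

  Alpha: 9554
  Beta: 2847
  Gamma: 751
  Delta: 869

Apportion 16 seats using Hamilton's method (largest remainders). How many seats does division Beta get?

3

Standard divisor: 14021 ÷ 16 ≈ 876.312.
Standard quotas: Alpha 10.9025, Beta 3.2488, Gamma 0.8570, Delta 0.9917.
Lower quotas: Alpha 10, Beta 3, Gamma 0, Delta 0 (sum 13, leaving 3 seats).
Remainders in descending order: Delta 0.9917, Alpha 0.9025, Gamma 0.8570, Beta 0.2488.
Largest remainders: Delta, Alpha, Gamma receive the extra seats.
Beta receives 3.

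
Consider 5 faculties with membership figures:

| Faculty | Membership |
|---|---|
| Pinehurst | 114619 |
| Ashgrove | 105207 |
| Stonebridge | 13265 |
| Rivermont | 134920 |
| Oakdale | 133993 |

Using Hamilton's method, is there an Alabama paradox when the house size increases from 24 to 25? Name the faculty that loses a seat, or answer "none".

At 24 seats: Pinehurst 6, Ashgrove 5, Stonebridge 1, Rivermont 6, Oakdale 6.
At 25 seats: Pinehurst 6, Ashgrove 5, Stonebridge 0, Rivermont 7, Oakdale 7.
Stonebridge drops from 1 to 0.

Stonebridge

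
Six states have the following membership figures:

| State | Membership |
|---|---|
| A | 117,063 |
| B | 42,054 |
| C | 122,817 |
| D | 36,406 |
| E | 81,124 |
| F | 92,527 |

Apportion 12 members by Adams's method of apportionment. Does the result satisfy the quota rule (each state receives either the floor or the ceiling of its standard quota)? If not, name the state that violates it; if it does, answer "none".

Standard quotas: A 2.855, B 1.026, C 2.996, D 0.888, E 1.979, F 2.257.
Adams allocation: A 3, B 1, C 3, D 1, E 2, F 2.
Every allocation lies between the lower and upper quota.

none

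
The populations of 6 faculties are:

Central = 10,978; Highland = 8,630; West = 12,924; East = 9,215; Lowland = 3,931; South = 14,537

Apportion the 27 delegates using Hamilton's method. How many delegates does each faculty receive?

Central 5, Highland 4, West 6, East 4, Lowland 2, South 6

Standard divisor: 60215 ÷ 27 ≈ 2230.185.
Standard quotas: Central 4.9225, Highland 3.8696, West 5.7950, East 4.1319, Lowland 1.7626, South 6.5183.
Lower quotas: Central 4, Highland 3, West 5, East 4, Lowland 1, South 6 (sum 23, leaving 4 seats).
Remainders in descending order: Central 0.9225, Highland 0.8696, West 0.7950, Lowland 0.7626, South 0.5183, East 0.1319.
The surplus seats go to Central, Highland, West, Lowland.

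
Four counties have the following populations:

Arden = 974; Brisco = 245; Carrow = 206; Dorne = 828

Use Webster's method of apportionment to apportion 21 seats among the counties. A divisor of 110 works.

With modified divisor 110: modified quotas Arden 8.855, Brisco 2.227, Carrow 1.873, Dorne 7.527.
Rounding to the nearest integer: Arden 9, Brisco 2, Carrow 2, Dorne 8 (total 21).

Arden 9, Brisco 2, Carrow 2, Dorne 8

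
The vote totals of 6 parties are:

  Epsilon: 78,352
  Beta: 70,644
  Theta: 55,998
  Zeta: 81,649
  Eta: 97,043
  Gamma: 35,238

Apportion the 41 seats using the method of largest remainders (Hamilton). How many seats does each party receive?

Epsilon=8; Beta=7; Theta=5; Zeta=8; Eta=10; Gamma=3

Standard divisor: 418924 ÷ 41 ≈ 10217.659.
Standard quotas: Epsilon 7.6683, Beta 6.9139, Theta 5.4805, Zeta 7.9910, Eta 9.4976, Gamma 3.4487.
Lower quotas: Epsilon 7, Beta 6, Theta 5, Zeta 7, Eta 9, Gamma 3 (sum 37, leaving 4 seats).
Remainders in descending order: Zeta 0.9910, Beta 0.9139, Epsilon 0.6683, Eta 0.4976, Theta 0.4805, Gamma 0.4487.
Largest remainders: Zeta, Beta, Epsilon, Eta receive the extra seats.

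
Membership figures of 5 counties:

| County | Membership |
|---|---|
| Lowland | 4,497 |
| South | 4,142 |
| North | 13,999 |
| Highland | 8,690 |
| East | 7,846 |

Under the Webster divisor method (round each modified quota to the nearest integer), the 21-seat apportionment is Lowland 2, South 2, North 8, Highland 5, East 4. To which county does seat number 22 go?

Lowland

Priority for the next seat is population ÷ (current seats + 0.5).
Priorities: Lowland 1798.800, South 1656.800, North 1646.941, Highland 1580.000, East 1743.556.
Highest priority: Lowland.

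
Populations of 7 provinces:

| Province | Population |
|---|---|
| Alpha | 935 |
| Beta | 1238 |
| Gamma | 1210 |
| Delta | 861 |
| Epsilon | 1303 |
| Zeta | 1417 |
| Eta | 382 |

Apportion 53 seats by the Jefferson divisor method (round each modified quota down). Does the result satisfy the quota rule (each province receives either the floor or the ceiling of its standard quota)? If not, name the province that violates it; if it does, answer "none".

Standard quotas: Alpha 6.746, Beta 8.932, Gamma 8.730, Delta 6.212, Epsilon 9.401, Zeta 10.223, Eta 2.756.
Jefferson allocation: Alpha 7, Beta 9, Gamma 9, Delta 6, Epsilon 10, Zeta 10, Eta 2.
Every allocation lies between the lower and upper quota.

none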